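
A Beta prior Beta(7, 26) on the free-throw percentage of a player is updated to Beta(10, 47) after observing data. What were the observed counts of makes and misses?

A Beta(a, b) prior with s successes and f failures in binomial data gives a Beta(a+s, b+f) posterior.
So s = 10 − 7 = 3 and f = 47 − 26 = 21.

3 makes and 21 misses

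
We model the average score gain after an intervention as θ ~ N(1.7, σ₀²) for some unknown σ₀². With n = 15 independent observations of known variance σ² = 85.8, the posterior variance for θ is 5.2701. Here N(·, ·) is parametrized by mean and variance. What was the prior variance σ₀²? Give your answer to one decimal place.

σ₀² = 67.0

For the Normal–Normal model with known σ², precisions add: τ_n = τ₀ + n/σ².
So 1/σ₀² = 1/5.2701 − 15/85.8 = 0.189750 − 0.174825 = 0.014925.
Hence σ₀² = 1/0.014925 ≈ 67.0.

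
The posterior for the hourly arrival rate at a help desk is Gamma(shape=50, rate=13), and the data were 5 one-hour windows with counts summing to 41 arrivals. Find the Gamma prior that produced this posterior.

Gamma–Poisson conjugacy: posterior shape = α + Σxᵢ, posterior rate = β + n.
So α = 50 − 41 = 9 and β = 13 − 5 = 8.

Gamma(shape=9, rate=8)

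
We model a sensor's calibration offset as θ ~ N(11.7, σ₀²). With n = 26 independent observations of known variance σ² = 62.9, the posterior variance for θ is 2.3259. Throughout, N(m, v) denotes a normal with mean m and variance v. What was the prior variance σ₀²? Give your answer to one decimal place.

σ₀² = 60.3

For the Normal–Normal model with known σ², precisions add: τ_n = τ₀ + n/σ².
So 1/σ₀² = 1/2.3259 − 26/62.9 = 0.429941 − 0.413355 = 0.016586.
Hence σ₀² = 1/0.016586 ≈ 60.3.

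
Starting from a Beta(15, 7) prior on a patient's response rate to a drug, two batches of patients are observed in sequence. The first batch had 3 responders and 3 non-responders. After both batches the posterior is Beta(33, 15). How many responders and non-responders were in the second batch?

Sequential conjugate updates are equivalent to a single update on the pooled data, so total successes = posterior α − prior α and total failures = posterior β − prior β.
Total across both batches: 33−15=18 responders, 15−7=8 non-responders.
Subtract the first batch: 18−3=15 responders and 8−3=5 non-responders.

15 responders and 5 non-responders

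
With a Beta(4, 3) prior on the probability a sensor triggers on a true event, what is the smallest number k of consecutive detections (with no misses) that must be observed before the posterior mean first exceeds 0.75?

After k detections and 0 misses the posterior is Beta(4+k, 3), with mean (4+k)/(4+3+k).
Set (4+k)/(7+k) > 0.75 and solve: k > (0.75·7 − 4)/(1 − 0.75) = 5.000.
The smallest integer exceeding 5.000 is 6.

k = 6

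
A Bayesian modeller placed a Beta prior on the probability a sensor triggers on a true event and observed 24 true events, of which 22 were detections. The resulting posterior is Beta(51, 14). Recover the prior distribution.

A Beta(α, β) prior with s successes and f failures in binomial data gives a Beta(α+s, β+f) posterior.
Subtract the data counts: 51−22=29, 14−2=12.

Beta(29, 12)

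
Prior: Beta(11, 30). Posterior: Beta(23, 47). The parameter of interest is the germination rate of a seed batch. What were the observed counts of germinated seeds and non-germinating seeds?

12 germinated seeds and 17 non-germinating seeds

A Beta(a, b) prior with s successes and f failures in binomial data gives a Beta(a+s, b+f) posterior.
Match parameters: s=23−11=12, f=47−30=17.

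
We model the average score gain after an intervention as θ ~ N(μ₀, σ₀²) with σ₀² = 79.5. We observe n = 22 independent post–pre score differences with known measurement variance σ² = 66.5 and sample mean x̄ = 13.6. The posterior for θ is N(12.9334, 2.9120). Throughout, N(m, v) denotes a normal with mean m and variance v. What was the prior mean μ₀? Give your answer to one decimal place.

μ₀ = -4.6

The posterior mean is a precision-weighted average: μ_n = (τ₀μ₀ + τ_data·x̄)/(τ₀+τ_data), with τ₀=1/σ₀² and τ_data=n/σ².
Here τ₀ = 1/79.5 = 0.012579 and τ_data = 22/66.5 = 0.330827, so τ_n = 0.343406.
Rearranging for μ₀: μ₀ = (μ_n·τ_n − τ_data·x̄)/τ₀ = (12.9334·0.343406 − 0.330827·13.6) / 0.012579 = -0.057840/0.012579 ≈ -4.6.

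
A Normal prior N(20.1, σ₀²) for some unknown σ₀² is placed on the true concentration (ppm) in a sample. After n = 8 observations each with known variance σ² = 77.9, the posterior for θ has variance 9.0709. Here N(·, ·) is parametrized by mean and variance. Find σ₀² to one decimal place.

σ₀² = 132.5

Posterior precision equals prior precision plus data precision: 1/σ_n² = 1/σ₀² + n/σ².
So 1/σ₀² = 1/9.0709 − 8/77.9 = 0.110243 − 0.102696 = 0.007547.
Hence σ₀² = 1/0.007547 ≈ 132.5.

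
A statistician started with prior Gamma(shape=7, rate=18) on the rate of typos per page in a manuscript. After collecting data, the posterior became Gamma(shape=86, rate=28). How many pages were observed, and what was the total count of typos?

n = 10 pages with total 79 typos

Gamma–Poisson conjugacy: posterior shape = α + Σxᵢ, posterior rate = β + n.
Matching: Σxᵢ = 86 − 7 = 79 and n = 28 − 18 = 10.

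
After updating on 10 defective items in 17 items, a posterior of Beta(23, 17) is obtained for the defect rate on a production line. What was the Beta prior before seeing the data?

Beta(13, 10)

Under Beta–binomial conjugacy the posterior parameters are (α+s, β+f).
So α = 23 − 10 = 13 and β = 17 − 7 = 10.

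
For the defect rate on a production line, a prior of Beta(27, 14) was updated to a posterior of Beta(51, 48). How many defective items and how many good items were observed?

A Beta(α, β) prior with s successes and f failures in binomial data gives a Beta(α+s, β+f) posterior.
So s = 51 − 27 = 24 and f = 48 − 14 = 34.

24 defective items and 34 good items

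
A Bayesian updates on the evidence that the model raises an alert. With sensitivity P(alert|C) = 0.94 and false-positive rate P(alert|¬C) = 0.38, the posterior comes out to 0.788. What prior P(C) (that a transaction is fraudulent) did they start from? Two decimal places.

P(C) = 0.60

In odds form, posterior odds = prior odds × likelihood ratio, so prior odds = posterior odds ÷ LR.
Posterior odds = 0.788/(1−0.788) = 3.7170. LR = 0.94/0.38 = 2.4737.
Prior odds = 3.7170/2.4737 = 1.5026, so P(C) = 1.5026/(1+1.5026) ≈ 0.60.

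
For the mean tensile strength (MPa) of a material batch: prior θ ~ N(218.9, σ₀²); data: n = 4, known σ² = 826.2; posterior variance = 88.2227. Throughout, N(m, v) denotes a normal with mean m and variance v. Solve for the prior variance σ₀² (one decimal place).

σ₀² = 154.0

For the Normal–Normal model with known σ², precisions add: τ_n = τ₀ + n/σ².
So 1/σ₀² = 1/88.2227 − 4/826.2 = 0.011335 − 0.004841 = 0.006494.
Hence σ₀² = 1/0.006494 ≈ 154.0.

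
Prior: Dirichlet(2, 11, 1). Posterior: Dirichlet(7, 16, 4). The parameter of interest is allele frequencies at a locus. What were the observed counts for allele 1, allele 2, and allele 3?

counts (5, 5, 3)

For a Dirichlet(α) prior with multinomial counts c, the posterior is Dirichlet(α + c) componentwise.
Counts are posterior − prior componentwise: 7−2=5, 16−11=5, 4−1=3.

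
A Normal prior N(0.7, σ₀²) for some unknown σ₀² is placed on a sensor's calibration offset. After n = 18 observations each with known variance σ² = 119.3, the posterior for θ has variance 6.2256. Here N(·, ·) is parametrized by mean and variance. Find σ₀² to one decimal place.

For the Normal–Normal model with known σ², precisions add: τ_n = τ₀ + n/σ².
So 1/σ₀² = 1/6.2256 − 18/119.3 = 0.160627 − 0.150880 = 0.009747.
Hence σ₀² = 1/0.009747 ≈ 102.6.

σ₀² = 102.6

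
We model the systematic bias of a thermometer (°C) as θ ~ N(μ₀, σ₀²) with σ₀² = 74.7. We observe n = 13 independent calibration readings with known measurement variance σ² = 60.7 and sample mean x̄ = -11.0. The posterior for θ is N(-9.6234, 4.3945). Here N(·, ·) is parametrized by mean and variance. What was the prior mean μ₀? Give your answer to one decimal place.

The posterior mean is a precision-weighted average: μ_n = (τ₀μ₀ + τ_data·x̄)/(τ₀+τ_data), with τ₀=1/σ₀² and τ_data=n/σ².
Here τ₀ = 1/74.7 = 0.013387 and τ_data = 13/60.7 = 0.214168, so τ_n = 0.227555.
Rearranging for μ₀: μ₀ = (μ_n·τ_n − τ_data·x̄)/τ₀ = (-9.6234·0.227555 − 0.214168·-11.0) / 0.013387 = 0.165995/0.013387 ≈ 12.4.

μ₀ = 12.4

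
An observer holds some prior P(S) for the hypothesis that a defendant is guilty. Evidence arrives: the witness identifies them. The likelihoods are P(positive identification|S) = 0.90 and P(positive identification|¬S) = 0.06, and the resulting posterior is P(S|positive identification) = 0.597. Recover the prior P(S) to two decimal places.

P(S) = 0.09

Bayes' rule in odds form gives O(S|E) = O(S)·[P(E|S)/P(E|¬S)], hence O(S) = O(S|E)/LR.
Posterior odds = 0.597/(1−0.597) = 1.4814. LR = 0.90/0.06 = 15.0000.
Prior odds = 1.4814/15.0000 = 0.0988, so P(S) = 0.0988/(1+0.0988) ≈ 0.09.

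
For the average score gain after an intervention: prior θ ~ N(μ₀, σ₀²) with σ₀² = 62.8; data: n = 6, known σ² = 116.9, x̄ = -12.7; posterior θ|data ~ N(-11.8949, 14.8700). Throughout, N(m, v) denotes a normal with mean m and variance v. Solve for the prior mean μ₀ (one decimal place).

The posterior mean is a precision-weighted average: μ_n = (τ₀μ₀ + τ_data·x̄)/(τ₀+τ_data), with τ₀=1/σ₀² and τ_data=n/σ².
Here τ₀ = 1/62.8 = 0.015924 and τ_data = 6/116.9 = 0.051326, so τ_n = 0.067250.
Rearranging for μ₀: μ₀ = (μ_n·τ_n − τ_data·x̄)/τ₀ = (-11.8949·0.067250 − 0.051326·-12.7) / 0.015924 = -0.148092/0.015924 ≈ -9.3.

μ₀ = -9.3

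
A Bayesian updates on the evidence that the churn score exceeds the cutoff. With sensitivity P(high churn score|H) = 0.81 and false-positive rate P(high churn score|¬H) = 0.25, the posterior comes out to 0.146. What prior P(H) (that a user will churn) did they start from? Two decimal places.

P(H) = 0.05

Bayes' rule in odds form gives O(H|E) = O(H)·[P(E|H)/P(E|¬H)], hence O(H) = O(H|E)/LR.
Posterior odds = 0.146/(1−0.146) = 0.1710. LR = 0.81/0.25 = 3.2400.
Prior odds = 0.1710/3.2400 = 0.0528, so P(H) = 0.0528/(1+0.0528) ≈ 0.05.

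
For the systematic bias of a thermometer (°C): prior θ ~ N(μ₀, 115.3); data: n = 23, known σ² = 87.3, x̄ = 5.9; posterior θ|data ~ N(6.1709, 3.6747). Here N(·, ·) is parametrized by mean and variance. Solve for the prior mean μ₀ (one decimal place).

μ₀ = 14.4

The posterior mean is a precision-weighted average: μ_n = (τ₀μ₀ + τ_data·x̄)/(τ₀+τ_data), with τ₀=1/σ₀² and τ_data=n/σ².
Here τ₀ = 1/115.3 = 0.008673 and τ_data = 23/87.3 = 0.263459, so τ_n = 0.272132.
Rearranging for μ₀: μ₀ = (μ_n·τ_n − τ_data·x̄)/τ₀ = (6.1709·0.272132 − 0.263459·5.9) / 0.008673 = 0.124891/0.008673 ≈ 14.4.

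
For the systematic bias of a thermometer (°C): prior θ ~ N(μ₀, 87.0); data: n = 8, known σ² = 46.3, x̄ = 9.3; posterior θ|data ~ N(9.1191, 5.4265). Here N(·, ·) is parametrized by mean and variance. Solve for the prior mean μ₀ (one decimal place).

With known observation variance, the Normal–Normal posterior has precision τ_n = τ₀ + n/σ² and mean μ_n = (τ₀μ₀ + (n/σ²)x̄)/τ_n.
Here τ₀ = 1/87.0 = 0.011494 and τ_data = 8/46.3 = 0.172786, so τ_n = 0.184280.
Rearranging for μ₀: μ₀ = (μ_n·τ_n − τ_data·x̄)/τ₀ = (9.1191·0.184280 − 0.172786·9.3) / 0.011494 = 0.073558/0.011494 ≈ 6.4.

μ₀ = 6.4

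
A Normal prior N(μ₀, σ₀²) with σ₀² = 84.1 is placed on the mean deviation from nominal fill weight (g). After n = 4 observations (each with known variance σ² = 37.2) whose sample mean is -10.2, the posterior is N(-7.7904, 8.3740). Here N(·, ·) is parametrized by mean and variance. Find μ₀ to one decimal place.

With known observation variance, the Normal–Normal posterior has precision τ_n = τ₀ + n/σ² and mean μ_n = (τ₀μ₀ + (n/σ²)x̄)/τ_n.
Here τ₀ = 1/84.1 = 0.011891 and τ_data = 4/37.2 = 0.107527, so τ_n = 0.119418.
Rearranging for μ₀: μ₀ = (μ_n·τ_n − τ_data·x̄)/τ₀ = (-7.7904·0.119418 − 0.107527·-10.2) / 0.011891 = 0.166461/0.011891 ≈ 14.0.

μ₀ = 14.0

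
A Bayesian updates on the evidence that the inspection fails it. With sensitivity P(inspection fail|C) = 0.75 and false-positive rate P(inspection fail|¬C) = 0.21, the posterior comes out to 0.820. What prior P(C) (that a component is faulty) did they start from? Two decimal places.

In odds form, posterior odds = prior odds × likelihood ratio, so prior odds = posterior odds ÷ LR.
Posterior odds = 0.820/(1−0.820) = 4.5556. LR = 0.75/0.21 = 3.5714.
Prior odds = 4.5556/3.5714 = 1.2756, so P(C) = 1.2756/(1+1.2756) ≈ 0.56.

P(C) = 0.56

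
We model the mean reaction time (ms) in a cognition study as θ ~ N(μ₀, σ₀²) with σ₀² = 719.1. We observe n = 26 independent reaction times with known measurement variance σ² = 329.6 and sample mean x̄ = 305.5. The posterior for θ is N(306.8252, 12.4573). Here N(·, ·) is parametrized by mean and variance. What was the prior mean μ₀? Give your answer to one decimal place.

The posterior mean is a precision-weighted average: μ_n = (τ₀μ₀ + τ_data·x̄)/(τ₀+τ_data), with τ₀=1/σ₀² and τ_data=n/σ².
Here τ₀ = 1/719.1 = 0.001391 and τ_data = 26/329.6 = 0.078883, so τ_n = 0.080274.
Rearranging for μ₀: μ₀ = (μ_n·τ_n − τ_data·x̄)/τ₀ = (306.8252·0.080274 − 0.078883·305.5) / 0.001391 = 0.531330/0.001391 ≈ 382.0.

μ₀ = 382.0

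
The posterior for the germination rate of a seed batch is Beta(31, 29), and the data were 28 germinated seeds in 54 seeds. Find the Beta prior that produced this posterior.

Beta(3, 3)

Under Beta–binomial conjugacy the posterior parameters are (α+s, β+f).
Subtract the data counts: 31−28=3, 29−26=3.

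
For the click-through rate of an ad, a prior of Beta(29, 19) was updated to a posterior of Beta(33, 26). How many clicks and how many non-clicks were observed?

Under Beta–binomial conjugacy the posterior parameters are (a+s, b+f).
So s = 33 − 29 = 4 and f = 26 − 19 = 7.

4 clicks and 7 non-clicks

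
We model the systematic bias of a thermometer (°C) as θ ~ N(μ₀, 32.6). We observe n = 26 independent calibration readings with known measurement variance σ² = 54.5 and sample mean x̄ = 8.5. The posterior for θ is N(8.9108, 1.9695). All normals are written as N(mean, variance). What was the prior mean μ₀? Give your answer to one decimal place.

With known observation variance, the Normal–Normal posterior has precision τ_n = τ₀ + n/σ² and mean μ_n = (τ₀μ₀ + (n/σ²)x̄)/τ_n.
Here τ₀ = 1/32.6 = 0.030675 and τ_data = 26/54.5 = 0.477064, so τ_n = 0.507739.
Rearranging for μ₀: μ₀ = (μ_n·τ_n − τ_data·x̄)/τ₀ = (8.9108·0.507739 − 0.477064·8.5) / 0.030675 = 0.469317/0.030675 ≈ 15.3.

μ₀ = 15.3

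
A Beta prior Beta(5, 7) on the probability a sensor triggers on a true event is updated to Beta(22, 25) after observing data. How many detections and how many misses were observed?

17 detections and 18 misses

Beta is conjugate to the binomial likelihood: posterior = Beta(α+s, β+f).
So s = 22 − 5 = 17 and f = 25 − 7 = 18.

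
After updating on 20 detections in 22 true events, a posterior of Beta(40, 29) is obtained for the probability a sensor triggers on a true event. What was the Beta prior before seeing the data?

Beta is conjugate to the binomial likelihood: posterior = Beta(a+s, b+f).
Subtract the data counts: 40−20=20, 29−2=27.

Beta(20, 27)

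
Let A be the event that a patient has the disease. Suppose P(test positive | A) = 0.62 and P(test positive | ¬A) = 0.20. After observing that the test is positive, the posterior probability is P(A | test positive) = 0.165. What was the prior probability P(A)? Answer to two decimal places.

In odds form, posterior odds = prior odds × likelihood ratio, so prior odds = posterior odds ÷ LR.
Posterior odds = 0.165/(1−0.165) = 0.1976. LR = 0.62/0.20 = 3.1000.
Prior odds = 0.1976/3.1000 = 0.0637, so P(A) = 0.0637/(1+0.0637) ≈ 0.06.

P(A) = 0.06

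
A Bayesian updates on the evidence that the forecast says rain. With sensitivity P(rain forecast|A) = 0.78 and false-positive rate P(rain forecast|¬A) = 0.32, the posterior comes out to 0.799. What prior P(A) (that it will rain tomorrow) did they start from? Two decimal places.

P(A) = 0.62

In odds form, posterior odds = prior odds × likelihood ratio, so prior odds = posterior odds ÷ LR.
Posterior odds = 0.799/(1−0.799) = 3.9751. LR = 0.78/0.32 = 2.4375.
Prior odds = 3.9751/2.4375 = 1.6308, so P(A) = 1.6308/(1+1.6308) ≈ 0.62.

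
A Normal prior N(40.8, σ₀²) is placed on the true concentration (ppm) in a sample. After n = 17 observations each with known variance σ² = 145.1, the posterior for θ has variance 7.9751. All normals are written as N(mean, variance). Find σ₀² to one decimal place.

σ₀² = 121.5

For the Normal–Normal model with known σ², precisions add: τ_n = τ₀ + n/σ².
So 1/σ₀² = 1/7.9751 − 17/145.1 = 0.125390 − 0.117161 = 0.008229.
Hence σ₀² = 1/0.008229 ≈ 121.5.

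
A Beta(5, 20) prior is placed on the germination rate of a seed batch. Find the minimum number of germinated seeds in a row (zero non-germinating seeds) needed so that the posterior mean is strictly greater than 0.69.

k = 40

After k germinated seeds and 0 non-germinating seeds the posterior is Beta(5+k, 20), with mean (5+k)/(5+20+k).
Set (5+k)/(25+k) > 0.69 and solve: k > (0.69·25 − 5)/(1 − 0.69) = 39.516.
The smallest integer exceeding 39.516 is 40.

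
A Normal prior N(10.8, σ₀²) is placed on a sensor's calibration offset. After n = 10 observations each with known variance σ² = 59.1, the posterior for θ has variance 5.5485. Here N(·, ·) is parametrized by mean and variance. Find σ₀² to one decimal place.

Posterior precision equals prior precision plus data precision: 1/σ_n² = 1/σ₀² + n/σ².
So 1/σ₀² = 1/5.5485 − 10/59.1 = 0.180229 − 0.169205 = 0.011024.
Hence σ₀² = 1/0.011024 ≈ 90.7.

σ₀² = 90.7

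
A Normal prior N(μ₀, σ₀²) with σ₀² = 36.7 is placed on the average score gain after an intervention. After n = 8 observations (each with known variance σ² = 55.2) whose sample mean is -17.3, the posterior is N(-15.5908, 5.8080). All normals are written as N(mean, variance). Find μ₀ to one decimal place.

μ₀ = -6.5

With known observation variance, the Normal–Normal posterior has precision τ_n = τ₀ + n/σ² and mean μ_n = (τ₀μ₀ + (n/σ²)x̄)/τ_n.
Here τ₀ = 1/36.7 = 0.027248 and τ_data = 8/55.2 = 0.144928, so τ_n = 0.172176.
Rearranging for μ₀: μ₀ = (μ_n·τ_n − τ_data·x̄)/τ₀ = (-15.5908·0.172176 − 0.144928·-17.3) / 0.027248 = -0.177107/0.027248 ≈ -6.5.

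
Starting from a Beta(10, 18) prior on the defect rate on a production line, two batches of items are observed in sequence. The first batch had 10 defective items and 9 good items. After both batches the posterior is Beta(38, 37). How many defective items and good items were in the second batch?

18 defective items and 10 good items

Sequential conjugate updates are equivalent to a single update on the pooled data, so total successes = posterior α − prior α and total failures = posterior β − prior β.
Total across both batches: 38−10=28 defective items, 37−18=19 good items.
Subtract the first batch: 28−10=18 defective items and 19−9=10 good items.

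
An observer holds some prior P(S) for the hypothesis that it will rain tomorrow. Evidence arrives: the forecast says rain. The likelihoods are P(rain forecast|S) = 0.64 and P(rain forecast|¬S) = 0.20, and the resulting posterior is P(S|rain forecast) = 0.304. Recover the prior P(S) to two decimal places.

P(S) = 0.12

Bayes' rule in odds form gives O(S|E) = O(S)·[P(E|S)/P(E|¬S)], hence O(S) = O(S|E)/LR.
Posterior odds = 0.304/(1−0.304) = 0.4368. LR = 0.64/0.20 = 3.2000.
Prior odds = 0.4368/3.2000 = 0.1365, so P(S) = 0.1365/(1+0.1365) ≈ 0.12.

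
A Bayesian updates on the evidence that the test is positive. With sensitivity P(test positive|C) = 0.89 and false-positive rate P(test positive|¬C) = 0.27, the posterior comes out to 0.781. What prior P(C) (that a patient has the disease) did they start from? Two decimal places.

Bayes' rule in odds form gives O(C|E) = O(C)·[P(E|C)/P(E|¬C)], hence O(C) = O(C|E)/LR.
Posterior odds = 0.781/(1−0.781) = 3.5662. LR = 0.89/0.27 = 3.2963.
Prior odds = 3.5662/3.2963 = 1.0819, so P(C) = 1.0819/(1+1.0819) ≈ 0.52.

P(C) = 0.52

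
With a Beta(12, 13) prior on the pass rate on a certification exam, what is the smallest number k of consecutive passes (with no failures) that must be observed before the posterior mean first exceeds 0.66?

After k passes and 0 failures the posterior is Beta(12+k, 13), with mean (12+k)/(12+13+k).
Set (12+k)/(25+k) > 0.66 and solve: k > (0.66·25 − 12)/(1 − 0.66) = 13.235.
The smallest integer exceeding 13.235 is 14.

k = 14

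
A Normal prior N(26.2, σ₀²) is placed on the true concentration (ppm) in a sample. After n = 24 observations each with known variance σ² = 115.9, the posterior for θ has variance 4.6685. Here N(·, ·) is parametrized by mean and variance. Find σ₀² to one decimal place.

Posterior precision equals prior precision plus data precision: 1/σ_n² = 1/σ₀² + n/σ².
So 1/σ₀² = 1/4.6685 − 24/115.9 = 0.214202 − 0.207075 = 0.007127.
Hence σ₀² = 1/0.007127 ≈ 140.3.

σ₀² = 140.3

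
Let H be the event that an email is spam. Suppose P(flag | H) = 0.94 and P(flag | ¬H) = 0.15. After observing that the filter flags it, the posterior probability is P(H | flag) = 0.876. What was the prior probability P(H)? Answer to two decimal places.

P(H) = 0.53

Bayes' rule in odds form gives O(H|E) = O(H)·[P(E|H)/P(E|¬H)], hence O(H) = O(H|E)/LR.
Posterior odds = 0.876/(1−0.876) = 7.0645. LR = 0.94/0.15 = 6.2667.
Prior odds = 7.0645/6.2667 = 1.1273, so P(H) = 1.1273/(1+1.1273) ≈ 0.53.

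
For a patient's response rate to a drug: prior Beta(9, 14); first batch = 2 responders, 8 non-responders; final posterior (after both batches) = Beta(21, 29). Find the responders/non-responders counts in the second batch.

Because Beta–binomial updating is additive in the counts, the combined data contributed (α_post−α_prior, β_post−β_prior) successes and failures.
Total across both batches: 21−9=12 responders, 29−14=15 non-responders.
Subtract the first batch: 12−2=10 responders and 15−8=7 non-responders.

10 responders and 7 non-responders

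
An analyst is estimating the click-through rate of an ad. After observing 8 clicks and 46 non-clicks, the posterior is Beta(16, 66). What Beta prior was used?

Beta is conjugate to the binomial likelihood: posterior = Beta(a+s, b+f).
Subtract the data counts: 16−8=8, 66−46=20.

Beta(8, 20)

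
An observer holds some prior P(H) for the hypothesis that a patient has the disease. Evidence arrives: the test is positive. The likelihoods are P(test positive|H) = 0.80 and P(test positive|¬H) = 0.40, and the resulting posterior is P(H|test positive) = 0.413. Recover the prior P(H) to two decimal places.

In odds form, posterior odds = prior odds × likelihood ratio, so prior odds = posterior odds ÷ LR.
Posterior odds = 0.413/(1−0.413) = 0.7036. LR = 0.80/0.40 = 2.0000.
Prior odds = 0.7036/2.0000 = 0.3518, so P(H) = 0.3518/(1+0.3518) ≈ 0.26.

P(H) = 0.26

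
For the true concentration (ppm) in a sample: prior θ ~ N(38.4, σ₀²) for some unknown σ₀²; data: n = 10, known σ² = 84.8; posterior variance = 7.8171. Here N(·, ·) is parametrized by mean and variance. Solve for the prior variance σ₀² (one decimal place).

σ₀² = 100.0

Posterior precision equals prior precision plus data precision: 1/σ_n² = 1/σ₀² + n/σ².
So 1/σ₀² = 1/7.8171 − 10/84.8 = 0.127925 − 0.117925 = 0.010000.
Hence σ₀² = 1/0.010000 ≈ 100.0.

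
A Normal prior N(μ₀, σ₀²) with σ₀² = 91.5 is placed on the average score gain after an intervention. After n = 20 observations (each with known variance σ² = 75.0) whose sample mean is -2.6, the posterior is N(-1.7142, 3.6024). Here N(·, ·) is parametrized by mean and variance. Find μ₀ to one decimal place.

μ₀ = 19.9

The posterior mean is a precision-weighted average: μ_n = (τ₀μ₀ + τ_data·x̄)/(τ₀+τ_data), with τ₀=1/σ₀² and τ_data=n/σ².
Here τ₀ = 1/91.5 = 0.010929 and τ_data = 20/75.0 = 0.266667, so τ_n = 0.277596.
Rearranging for μ₀: μ₀ = (μ_n·τ_n − τ_data·x̄)/τ₀ = (-1.7142·0.277596 − 0.266667·-2.6) / 0.010929 = 0.217479/0.010929 ≈ 19.9.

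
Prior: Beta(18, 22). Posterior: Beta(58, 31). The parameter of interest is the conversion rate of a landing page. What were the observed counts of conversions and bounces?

Under Beta–binomial conjugacy the posterior parameters are (α+s, β+f).
Match parameters: s=58−18=40, f=31−22=9.

40 conversions and 9 bounces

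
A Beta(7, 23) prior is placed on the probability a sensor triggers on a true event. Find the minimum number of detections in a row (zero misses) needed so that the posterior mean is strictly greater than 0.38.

After k detections and 0 misses the posterior is Beta(7+k, 23), with mean (7+k)/(7+23+k).
Set (7+k)/(30+k) > 0.38 and solve: k > (0.38·30 − 7)/(1 − 0.38) = 7.097.
The smallest integer exceeding 7.097 is 8, and checking k=8: (15)/(38) = 0.3947 > 0.38.

k = 8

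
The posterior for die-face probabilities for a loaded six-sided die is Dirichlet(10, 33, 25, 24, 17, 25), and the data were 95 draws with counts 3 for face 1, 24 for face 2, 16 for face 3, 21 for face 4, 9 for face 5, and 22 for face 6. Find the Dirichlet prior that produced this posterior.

For a Dirichlet(α) prior with multinomial counts c, the posterior is Dirichlet(α + c) componentwise.
Subtract each count from the matching posterior parameter: 10−3=7, 33−24=9, 25−16=9, 24−21=3, 17−9=8, 25−22=3.

Dirichlet(7, 9, 9, 3, 8, 3)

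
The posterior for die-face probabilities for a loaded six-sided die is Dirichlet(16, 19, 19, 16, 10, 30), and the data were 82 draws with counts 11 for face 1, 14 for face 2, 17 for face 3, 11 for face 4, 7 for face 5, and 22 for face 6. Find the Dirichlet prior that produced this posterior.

For a Dirichlet(α) prior with multinomial counts c, the posterior is Dirichlet(α + c) componentwise.
Subtract each count from the matching posterior parameter: 16−11=5, 19−14=5, 19−17=2, 16−11=5, 10−7=3, 30−22=8.

Dirichlet(5, 5, 2, 5, 3, 8)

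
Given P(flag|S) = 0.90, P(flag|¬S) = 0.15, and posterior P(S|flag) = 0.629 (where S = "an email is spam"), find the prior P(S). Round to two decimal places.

In odds form, posterior odds = prior odds × likelihood ratio, so prior odds = posterior odds ÷ LR.
Posterior odds = 0.629/(1−0.629) = 1.6954. LR = 0.90/0.15 = 6.0000.
Prior odds = 1.6954/6.0000 = 0.2826, so P(S) = 0.2826/(1+0.2826) ≈ 0.22.

P(S) = 0.22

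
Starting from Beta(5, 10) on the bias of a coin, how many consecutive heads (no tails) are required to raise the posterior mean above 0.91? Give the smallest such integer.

k = 97

After k heads and 0 tails the posterior is Beta(5+k, 10), with mean (5+k)/(5+10+k).
Set (5+k)/(15+k) > 0.91 and solve: k > (0.91·15 − 5)/(1 − 0.91) = 96.111.
The smallest integer exceeding 96.111 is 97.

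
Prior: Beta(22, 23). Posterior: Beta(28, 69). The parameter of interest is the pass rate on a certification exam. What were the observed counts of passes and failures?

6 passes and 46 failures

Under Beta–binomial conjugacy the posterior parameters are (a+s, b+f).
Match parameters: s=28−22=6, f=69−23=46.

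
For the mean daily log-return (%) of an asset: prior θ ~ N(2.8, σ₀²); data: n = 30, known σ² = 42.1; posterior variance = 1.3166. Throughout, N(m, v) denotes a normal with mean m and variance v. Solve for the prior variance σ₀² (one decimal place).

Posterior precision equals prior precision plus data precision: 1/σ_n² = 1/σ₀² + n/σ².
So 1/σ₀² = 1/1.3166 − 30/42.1 = 0.759532 − 0.712589 = 0.046943.
Hence σ₀² = 1/0.046943 ≈ 21.3.

σ₀² = 21.3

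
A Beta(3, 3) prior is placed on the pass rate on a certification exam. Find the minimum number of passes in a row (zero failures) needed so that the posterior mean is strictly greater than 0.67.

After k passes and 0 failures the posterior is Beta(3+k, 3), with mean (3+k)/(3+3+k).
Set (3+k)/(6+k) > 0.67 and solve: k > (0.67·6 − 3)/(1 − 0.67) = 3.091.
The smallest integer exceeding 3.091 is 4.

k = 4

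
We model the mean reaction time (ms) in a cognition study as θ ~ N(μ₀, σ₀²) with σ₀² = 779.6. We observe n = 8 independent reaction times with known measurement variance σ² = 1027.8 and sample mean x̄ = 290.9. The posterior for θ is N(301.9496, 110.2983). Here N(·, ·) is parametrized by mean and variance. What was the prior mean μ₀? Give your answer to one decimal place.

μ₀ = 369.0

With known observation variance, the Normal–Normal posterior has precision τ_n = τ₀ + n/σ² and mean μ_n = (τ₀μ₀ + (n/σ²)x̄)/τ_n.
Here τ₀ = 1/779.6 = 0.001283 and τ_data = 8/1027.8 = 0.007784, so τ_n = 0.009067.
Rearranging for μ₀: μ₀ = (μ_n·τ_n − τ_data·x̄)/τ₀ = (301.9496·0.009067 − 0.007784·290.9) / 0.001283 = 0.473411/0.001283 ≈ 369.0.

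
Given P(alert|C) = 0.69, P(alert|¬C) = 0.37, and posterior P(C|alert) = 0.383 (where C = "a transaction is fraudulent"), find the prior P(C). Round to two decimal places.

In odds form, posterior odds = prior odds × likelihood ratio, so prior odds = posterior odds ÷ LR.
Posterior odds = 0.383/(1−0.383) = 0.6207. LR = 0.69/0.37 = 1.8649.
Prior odds = 0.6207/1.8649 = 0.3328, so P(C) = 0.3328/(1+0.3328) ≈ 0.25.

P(C) = 0.25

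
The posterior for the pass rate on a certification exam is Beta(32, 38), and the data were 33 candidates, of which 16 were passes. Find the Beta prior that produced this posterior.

Beta is conjugate to the binomial likelihood: posterior = Beta(α+s, β+f).
So α = 32 − 16 = 16 and β = 38 − 17 = 21.

Beta(16, 21)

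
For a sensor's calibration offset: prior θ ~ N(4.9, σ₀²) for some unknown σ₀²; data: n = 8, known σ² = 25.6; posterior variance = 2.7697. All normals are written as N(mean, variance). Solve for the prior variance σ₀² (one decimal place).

σ₀² = 20.6

For the Normal–Normal model with known σ², precisions add: τ_n = τ₀ + n/σ².
So 1/σ₀² = 1/2.7697 − 8/25.6 = 0.361050 − 0.312500 = 0.048550.
Hence σ₀² = 1/0.048550 ≈ 20.6.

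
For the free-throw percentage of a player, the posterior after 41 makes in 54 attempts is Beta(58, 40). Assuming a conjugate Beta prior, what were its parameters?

Beta(17, 27)

A Beta(α, β) prior with s successes and f failures in binomial data gives a Beta(α+s, β+f) posterior.
Subtract the data counts: 58−41=17, 40−13=27.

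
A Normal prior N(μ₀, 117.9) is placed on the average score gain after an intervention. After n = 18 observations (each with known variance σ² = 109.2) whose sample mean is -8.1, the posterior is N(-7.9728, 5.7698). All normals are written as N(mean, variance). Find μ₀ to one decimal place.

μ₀ = -5.5

With known observation variance, the Normal–Normal posterior has precision τ_n = τ₀ + n/σ² and mean μ_n = (τ₀μ₀ + (n/σ²)x̄)/τ_n.
Here τ₀ = 1/117.9 = 0.008482 and τ_data = 18/109.2 = 0.164835, so τ_n = 0.173317.
Rearranging for μ₀: μ₀ = (μ_n·τ_n − τ_data·x̄)/τ₀ = (-7.9728·0.173317 − 0.164835·-8.1) / 0.008482 = -0.046658/0.008482 ≈ -5.5.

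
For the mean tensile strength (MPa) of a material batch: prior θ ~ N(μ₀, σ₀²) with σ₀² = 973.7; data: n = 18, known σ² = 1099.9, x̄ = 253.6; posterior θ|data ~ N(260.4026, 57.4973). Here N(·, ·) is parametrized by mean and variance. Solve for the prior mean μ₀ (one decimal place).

The posterior mean is a precision-weighted average: μ_n = (τ₀μ₀ + τ_data·x̄)/(τ₀+τ_data), with τ₀=1/σ₀² and τ_data=n/σ².
Here τ₀ = 1/973.7 = 0.001027 and τ_data = 18/1099.9 = 0.016365, so τ_n = 0.017392.
Rearranging for μ₀: μ₀ = (μ_n·τ_n − τ_data·x̄)/τ₀ = (260.4026·0.017392 − 0.016365·253.6) / 0.001027 = 0.378758/0.001027 ≈ 368.8.

μ₀ = 368.8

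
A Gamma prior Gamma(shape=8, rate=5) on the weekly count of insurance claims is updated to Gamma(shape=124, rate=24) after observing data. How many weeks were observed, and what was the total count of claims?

A Gamma(α, β) prior (rate parametrization) on a Poisson rate with n observations summing to S gives posterior Gamma(α+S, β+n).
Matching: Σxᵢ = 124 − 8 = 116 and n = 24 − 5 = 19.

n = 19 weeks with total 116 claims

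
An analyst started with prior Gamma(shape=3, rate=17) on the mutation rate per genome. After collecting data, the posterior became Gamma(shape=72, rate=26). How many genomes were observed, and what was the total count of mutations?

A Gamma(α, β) prior (rate parametrization) on a Poisson rate with n observations summing to S gives posterior Gamma(α+S, β+n).
Matching: Σxᵢ = 72 − 3 = 69 and n = 26 − 17 = 9.

n = 9 genomes with total 69 mutations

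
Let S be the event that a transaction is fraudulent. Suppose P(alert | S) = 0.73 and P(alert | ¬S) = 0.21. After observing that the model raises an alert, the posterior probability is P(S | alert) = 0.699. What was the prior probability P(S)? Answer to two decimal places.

Bayes' rule in odds form gives O(S|E) = O(S)·[P(E|S)/P(E|¬S)], hence O(S) = O(S|E)/LR.
Posterior odds = 0.699/(1−0.699) = 2.3223. LR = 0.73/0.21 = 3.4762.
Prior odds = 2.3223/3.4762 = 0.6681, so P(S) = 0.6681/(1+0.6681) ≈ 0.40.

P(S) = 0.40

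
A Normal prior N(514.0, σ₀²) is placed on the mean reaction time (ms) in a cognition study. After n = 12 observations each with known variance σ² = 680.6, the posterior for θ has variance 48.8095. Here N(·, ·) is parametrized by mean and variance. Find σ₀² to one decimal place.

σ₀² = 350.1

For the Normal–Normal model with known σ², precisions add: τ_n = τ₀ + n/σ².
So 1/σ₀² = 1/48.8095 − 12/680.6 = 0.020488 − 0.017632 = 0.002856.
Hence σ₀² = 1/0.002856 ≈ 350.1.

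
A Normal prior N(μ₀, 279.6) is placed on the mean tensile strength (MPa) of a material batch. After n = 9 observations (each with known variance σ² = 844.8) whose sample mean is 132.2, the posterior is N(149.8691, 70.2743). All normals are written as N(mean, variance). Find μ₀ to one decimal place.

μ₀ = 202.5

With known observation variance, the Normal–Normal posterior has precision τ_n = τ₀ + n/σ² and mean μ_n = (τ₀μ₀ + (n/σ²)x̄)/τ_n.
Here τ₀ = 1/279.6 = 0.003577 and τ_data = 9/844.8 = 0.010653, so τ_n = 0.014230.
Rearranging for μ₀: μ₀ = (μ_n·τ_n − τ_data·x̄)/τ₀ = (149.8691·0.014230 − 0.010653·132.2) / 0.003577 = 0.724311/0.003577 ≈ 202.5.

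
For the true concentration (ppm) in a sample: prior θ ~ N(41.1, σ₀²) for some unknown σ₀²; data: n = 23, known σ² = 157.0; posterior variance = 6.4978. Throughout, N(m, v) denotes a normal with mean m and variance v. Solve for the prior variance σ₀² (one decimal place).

σ₀² = 135.1

Posterior precision equals prior precision plus data precision: 1/σ_n² = 1/σ₀² + n/σ².
So 1/σ₀² = 1/6.4978 − 23/157.0 = 0.153898 − 0.146497 = 0.007401.
Hence σ₀² = 1/0.007401 ≈ 135.1.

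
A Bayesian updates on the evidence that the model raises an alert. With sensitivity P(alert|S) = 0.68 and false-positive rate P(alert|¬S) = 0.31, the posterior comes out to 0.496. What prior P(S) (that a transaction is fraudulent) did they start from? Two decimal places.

P(S) = 0.31

In odds form, posterior odds = prior odds × likelihood ratio, so prior odds = posterior odds ÷ LR.
Posterior odds = 0.496/(1−0.496) = 0.9841. LR = 0.68/0.31 = 2.1935.
Prior odds = 0.9841/2.1935 = 0.4486, so P(S) = 0.4486/(1+0.4486) ≈ 0.31.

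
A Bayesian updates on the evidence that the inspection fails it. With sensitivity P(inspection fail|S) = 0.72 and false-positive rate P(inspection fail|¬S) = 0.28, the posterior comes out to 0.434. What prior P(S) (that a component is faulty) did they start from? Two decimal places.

P(S) = 0.23

In odds form, posterior odds = prior odds × likelihood ratio, so prior odds = posterior odds ÷ LR.
Posterior odds = 0.434/(1−0.434) = 0.7668. LR = 0.72/0.28 = 2.5714.
Prior odds = 0.7668/2.5714 = 0.2982, so P(S) = 0.2982/(1+0.2982) ≈ 0.23.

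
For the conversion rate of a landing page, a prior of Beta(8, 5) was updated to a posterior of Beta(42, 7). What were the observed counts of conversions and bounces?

A Beta(α, β) prior with s successes and f failures in binomial data gives a Beta(α+s, β+f) posterior.
So s = 42 − 8 = 34 and f = 7 − 5 = 2.

34 conversions and 2 bounces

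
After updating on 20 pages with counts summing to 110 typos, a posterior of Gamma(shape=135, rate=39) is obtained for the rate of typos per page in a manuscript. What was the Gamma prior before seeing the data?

A Gamma(α, β) prior (rate parametrization) on a Poisson rate with n observations summing to S gives posterior Gamma(α+S, β+n).
So α = 135 − 110 = 25 and β = 39 − 20 = 19.

Gamma(shape=25, rate=19)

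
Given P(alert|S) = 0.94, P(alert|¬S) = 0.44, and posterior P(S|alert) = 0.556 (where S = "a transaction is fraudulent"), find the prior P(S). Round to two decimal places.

Bayes' rule in odds form gives O(S|E) = O(S)·[P(E|S)/P(E|¬S)], hence O(S) = O(S|E)/LR.
Posterior odds = 0.556/(1−0.556) = 1.2523. LR = 0.94/0.44 = 2.1364.
Prior odds = 1.2523/2.1364 = 0.5862, so P(S) = 0.5862/(1+0.5862) ≈ 0.37.

P(S) = 0.37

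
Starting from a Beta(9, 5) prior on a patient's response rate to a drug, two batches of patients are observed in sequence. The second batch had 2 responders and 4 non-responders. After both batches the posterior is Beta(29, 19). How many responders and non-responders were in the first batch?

18 responders and 10 non-responders

Sequential conjugate updates are equivalent to a single update on the pooled data, so total successes = posterior α − prior α and total failures = posterior β − prior β.
Total across both batches: 29−9=20 responders, 19−5=14 non-responders.
Subtract the second batch: 20−2=18 responders and 14−4=10 non-responders.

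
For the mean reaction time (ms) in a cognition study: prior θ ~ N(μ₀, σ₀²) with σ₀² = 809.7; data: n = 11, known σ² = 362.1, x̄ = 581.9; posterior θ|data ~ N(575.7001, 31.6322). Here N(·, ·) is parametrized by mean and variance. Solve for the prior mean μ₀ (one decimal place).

μ₀ = 423.2

With known observation variance, the Normal–Normal posterior has precision τ_n = τ₀ + n/σ² and mean μ_n = (τ₀μ₀ + (n/σ²)x̄)/τ_n.
Here τ₀ = 1/809.7 = 0.001235 and τ_data = 11/362.1 = 0.030378, so τ_n = 0.031613.
Rearranging for μ₀: μ₀ = (μ_n·τ_n − τ_data·x̄)/τ₀ = (575.7001·0.031613 − 0.030378·581.9) / 0.001235 = 0.522649/0.001235 ≈ 423.2.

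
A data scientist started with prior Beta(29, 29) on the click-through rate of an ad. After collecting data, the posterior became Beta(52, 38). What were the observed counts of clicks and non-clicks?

Beta is conjugate to the binomial likelihood: posterior = Beta(α+s, β+f).
So s = 52 − 29 = 23 and f = 38 − 29 = 9.

23 clicks and 9 non-clicks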